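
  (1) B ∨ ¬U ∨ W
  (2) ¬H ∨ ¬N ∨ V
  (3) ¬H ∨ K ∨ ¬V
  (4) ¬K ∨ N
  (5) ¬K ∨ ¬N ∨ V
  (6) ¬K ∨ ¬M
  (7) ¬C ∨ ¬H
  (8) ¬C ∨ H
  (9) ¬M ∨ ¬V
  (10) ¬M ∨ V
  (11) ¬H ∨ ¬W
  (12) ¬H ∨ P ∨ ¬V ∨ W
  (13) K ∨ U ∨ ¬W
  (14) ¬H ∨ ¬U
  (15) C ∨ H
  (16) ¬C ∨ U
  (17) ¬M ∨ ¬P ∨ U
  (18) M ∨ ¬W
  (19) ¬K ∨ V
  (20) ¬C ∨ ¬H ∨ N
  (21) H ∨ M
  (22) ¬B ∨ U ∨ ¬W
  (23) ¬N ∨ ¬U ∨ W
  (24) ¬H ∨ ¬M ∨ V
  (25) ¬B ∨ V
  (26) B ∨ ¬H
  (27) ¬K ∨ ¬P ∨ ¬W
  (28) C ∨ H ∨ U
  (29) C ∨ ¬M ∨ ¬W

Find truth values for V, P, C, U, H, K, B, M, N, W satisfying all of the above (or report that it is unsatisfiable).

Set V = True.
  then (¬M ∨ ¬V) forces M = False.
  then (M ∨ ¬W) forces W = False.
  then (H ∨ M) forces H = True.
  then (B ∨ ¬H) forces B = True.
  then (¬H ∨ K ∨ ¬V) forces K = True.
  then (¬K ∨ N) forces N = True.
  then (¬C ∨ ¬H) forces C = False.
  then (¬H ∨ P ∨ ¬V ∨ W) forces P = True.
  then (¬H ∨ ¬U) forces U = False.
All clauses satisfied.

V = True, P = True, C = False, U = False, H = True, K = True, B = True, M = False, N = True, W = False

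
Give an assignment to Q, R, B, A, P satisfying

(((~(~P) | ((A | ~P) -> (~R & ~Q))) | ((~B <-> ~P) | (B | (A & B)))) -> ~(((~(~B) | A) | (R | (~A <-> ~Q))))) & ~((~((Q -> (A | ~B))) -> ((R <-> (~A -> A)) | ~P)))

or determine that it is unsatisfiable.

No satisfying assignment exists.

Case B = True: the conjunct ((~(~P) | ((A | ~P) -> (~R & ~Q))) | ((~B <-> ~P) | (B | (A & B)))) -> ~(((~(~B) | A) | (R | (~A <-> ~Q)))) becomes ((~(~P) | ((A | ~P) -> (~R & ~Q))) | True) -> ~True = False.
Case B = False: the conjunct ~((~((Q -> (A | ~B))) -> ((R <-> (~A -> A)) | ~P))) becomes ~((False -> ((R <-> (~A -> A)) | ~P))) = False.
Both cases fail — unsatisfiable.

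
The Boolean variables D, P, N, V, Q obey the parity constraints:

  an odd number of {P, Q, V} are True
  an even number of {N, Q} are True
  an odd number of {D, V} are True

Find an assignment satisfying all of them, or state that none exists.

D: True, P: True, N: False, V: False, Q: False

{P, Q, V}: 1 true → odd ✓
{N, Q}: 0 true → even ✓
{D, V}: 1 true → odd ✓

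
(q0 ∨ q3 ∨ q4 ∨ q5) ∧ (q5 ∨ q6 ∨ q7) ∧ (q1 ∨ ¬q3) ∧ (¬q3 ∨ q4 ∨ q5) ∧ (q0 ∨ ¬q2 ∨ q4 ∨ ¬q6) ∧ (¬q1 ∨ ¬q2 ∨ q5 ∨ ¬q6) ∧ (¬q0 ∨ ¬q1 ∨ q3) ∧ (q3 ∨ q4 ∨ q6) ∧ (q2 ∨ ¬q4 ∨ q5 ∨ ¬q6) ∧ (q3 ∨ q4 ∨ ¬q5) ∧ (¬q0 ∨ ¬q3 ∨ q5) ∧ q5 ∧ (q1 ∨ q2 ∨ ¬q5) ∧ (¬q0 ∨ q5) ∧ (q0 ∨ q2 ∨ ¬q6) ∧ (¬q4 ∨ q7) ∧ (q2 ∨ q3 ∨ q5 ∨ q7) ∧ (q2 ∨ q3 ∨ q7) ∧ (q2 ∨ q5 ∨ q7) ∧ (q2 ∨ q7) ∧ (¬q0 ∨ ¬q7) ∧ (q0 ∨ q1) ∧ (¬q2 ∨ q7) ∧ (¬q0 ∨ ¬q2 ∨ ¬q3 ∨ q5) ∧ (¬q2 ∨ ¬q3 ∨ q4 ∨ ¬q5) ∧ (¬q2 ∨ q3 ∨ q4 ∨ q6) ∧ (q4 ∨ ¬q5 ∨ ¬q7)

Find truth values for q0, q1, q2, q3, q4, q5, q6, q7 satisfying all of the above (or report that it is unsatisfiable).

q0: False; q1: True; q2: False; q3: True; q4: True; q5: True; q6: False; q7: True

Unit clause (q5) forces q5 = True.
Set q0 = False.
  then (q0 ∨ q1) forces q1 = True.
Set q2 = False.
  then (q0 ∨ q2 ∨ ¬q6) forces q6 = False.
  then (q2 ∨ q7) forces q7 = True.
  then (q4 ∨ ¬q5 ∨ ¬q7) forces q4 = True.
Set q3 = True.
All clauses satisfied.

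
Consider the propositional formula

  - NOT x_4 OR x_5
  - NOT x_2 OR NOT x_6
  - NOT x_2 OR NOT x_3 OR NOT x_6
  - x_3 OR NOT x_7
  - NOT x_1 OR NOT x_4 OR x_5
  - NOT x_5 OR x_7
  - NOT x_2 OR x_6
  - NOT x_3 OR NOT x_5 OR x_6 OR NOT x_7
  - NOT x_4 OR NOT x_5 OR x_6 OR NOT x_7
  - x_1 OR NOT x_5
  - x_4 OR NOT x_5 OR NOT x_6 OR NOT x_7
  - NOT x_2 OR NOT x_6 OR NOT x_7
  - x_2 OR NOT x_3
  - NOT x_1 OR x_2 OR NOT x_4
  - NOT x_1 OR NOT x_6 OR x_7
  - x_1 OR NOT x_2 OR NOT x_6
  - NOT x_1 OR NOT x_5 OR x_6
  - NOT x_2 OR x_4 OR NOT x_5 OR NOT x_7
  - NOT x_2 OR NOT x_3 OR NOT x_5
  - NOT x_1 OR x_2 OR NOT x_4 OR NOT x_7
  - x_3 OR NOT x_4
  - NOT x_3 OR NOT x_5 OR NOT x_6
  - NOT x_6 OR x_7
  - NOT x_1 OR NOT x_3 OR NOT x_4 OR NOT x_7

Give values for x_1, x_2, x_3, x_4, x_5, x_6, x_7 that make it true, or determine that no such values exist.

x_1=F, x_2=F, x_3=F, x_4=F, x_5=F, x_6=F, x_7=F

Set x_1 = False.
  then (x_1 OR NOT x_5) forces x_5 = False.
  then (NOT x_4 OR x_5) forces x_4 = False.
Try x_2 = True:
  (NOT x_2 OR NOT x_6) forces x_6 = False.
  clause (NOT x_2 OR x_6) is falsified — backtrack.
So x_2 = False.
  then (x_2 OR NOT x_3) forces x_3 = False.
  then (x_3 OR NOT x_7) forces x_7 = False.
  then (NOT x_6 OR x_7) forces x_6 = False.
All clauses satisfied.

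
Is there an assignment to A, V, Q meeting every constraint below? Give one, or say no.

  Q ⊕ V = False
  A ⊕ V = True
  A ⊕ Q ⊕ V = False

A: False, V: True, Q: True

Q ⊕ V = T ⊕ T = False ✓
A ⊕ V = F ⊕ T = True ✓
A ⊕ Q ⊕ V = F ⊕ T ⊕ T = False ✓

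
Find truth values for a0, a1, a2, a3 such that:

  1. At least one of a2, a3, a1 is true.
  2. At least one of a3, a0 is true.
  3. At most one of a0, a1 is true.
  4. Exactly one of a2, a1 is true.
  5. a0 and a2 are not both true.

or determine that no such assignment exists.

a0: False; a1: True; a2: False; a3: True

  (1) {a2, a3, a1}: 2 true — at least one ✓
  (2) {a3, a0}: 1 true — at least one ✓
  (3) {a0, a1}: 1 true — at most one ✓
  (4) {a2, a1}: 1 true — exactly one ✓
  (5) a0=F, a2=F — not both ✓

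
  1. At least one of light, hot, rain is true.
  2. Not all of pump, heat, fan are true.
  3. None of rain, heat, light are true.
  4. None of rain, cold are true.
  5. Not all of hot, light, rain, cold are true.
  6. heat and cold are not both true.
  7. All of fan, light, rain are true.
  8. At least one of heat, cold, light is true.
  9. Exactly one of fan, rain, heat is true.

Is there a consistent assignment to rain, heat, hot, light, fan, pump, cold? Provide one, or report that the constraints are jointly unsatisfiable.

Unsatisfiable — no assignment works.

Case rain = True:
  Constraint (3) is violated (rain=T) — contradiction.
Case rain = False:
  Constraint (7) is violated (rain=F) — contradiction.
Both cases fail — unsatisfiable.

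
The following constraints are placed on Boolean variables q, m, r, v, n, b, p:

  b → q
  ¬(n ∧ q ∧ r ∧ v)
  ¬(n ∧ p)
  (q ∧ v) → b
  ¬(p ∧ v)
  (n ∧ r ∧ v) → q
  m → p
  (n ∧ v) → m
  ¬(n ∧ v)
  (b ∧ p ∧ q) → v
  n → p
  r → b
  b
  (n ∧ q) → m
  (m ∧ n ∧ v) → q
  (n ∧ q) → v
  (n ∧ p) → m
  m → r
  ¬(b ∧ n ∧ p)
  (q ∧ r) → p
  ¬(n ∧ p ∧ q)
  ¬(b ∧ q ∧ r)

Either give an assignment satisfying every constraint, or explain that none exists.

Unit clause (b) forces b = True.
In (¬b ∨ q) only q is left, so q = True.
In (¬b ∨ ¬q ∨ ¬r) only ¬r is left, so r = False.
In (¬m ∨ r) only ¬m is left, so m = False.
In (m ∨ ¬n ∨ ¬q) only ¬n is left, so n = False.
Set v = False.
  then (¬b ∨ ¬p ∨ ¬q ∨ v) forces p = False.
All clauses satisfied.

q = True, m = False, r = False, v = False, n = False, b = True, p = False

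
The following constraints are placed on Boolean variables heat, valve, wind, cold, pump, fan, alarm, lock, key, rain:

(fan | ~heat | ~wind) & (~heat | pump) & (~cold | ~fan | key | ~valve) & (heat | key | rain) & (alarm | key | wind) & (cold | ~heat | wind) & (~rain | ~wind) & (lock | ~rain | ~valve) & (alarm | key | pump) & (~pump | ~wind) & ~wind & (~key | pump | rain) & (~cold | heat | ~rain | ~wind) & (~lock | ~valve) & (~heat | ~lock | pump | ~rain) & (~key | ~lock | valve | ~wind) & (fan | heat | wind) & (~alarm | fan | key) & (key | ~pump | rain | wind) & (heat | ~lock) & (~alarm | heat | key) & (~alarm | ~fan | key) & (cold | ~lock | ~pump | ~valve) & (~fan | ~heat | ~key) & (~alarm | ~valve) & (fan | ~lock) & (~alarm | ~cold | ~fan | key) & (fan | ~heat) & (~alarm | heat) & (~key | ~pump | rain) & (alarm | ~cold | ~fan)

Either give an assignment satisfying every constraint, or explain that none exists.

Unit clause (~wind) forces wind = False.
Set heat = False.
  then (fan | heat | wind) forces fan = True.
  then (heat | ~lock) forces lock = False.
  then (~alarm | heat) forces alarm = False.
  then (alarm | ~cold | ~fan) forces cold = False.
  then (alarm | key | wind) forces key = True.
Set valve = False.
Set pump = True.
  then (~key | ~pump | rain) forces rain = True.
All clauses satisfied.

heat=F; valve=F; wind=F; cold=F; pump=T; fan=T; alarm=F; lock=F; key=T; rain=T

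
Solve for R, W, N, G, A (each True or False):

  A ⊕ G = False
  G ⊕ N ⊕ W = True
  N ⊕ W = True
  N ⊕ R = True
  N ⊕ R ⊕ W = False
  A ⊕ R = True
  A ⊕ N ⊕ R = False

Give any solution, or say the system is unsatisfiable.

Adding constraints 1, 2, 3, 4, 7 mod 2: every variable appears an even number of times on the left, so the left side is 0.
But the right sides sum to 1 (mod 2). 0 ≠ 1 — the system is inconsistent.

UNSATISFIABLE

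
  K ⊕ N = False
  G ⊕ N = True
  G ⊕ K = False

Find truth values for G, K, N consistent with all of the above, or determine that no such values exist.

Unsatisfiable

Adding constraints 1, 2, 3 mod 2: every variable appears an even number of times on the left, so the left side is 0.
But the right sides sum to 1 (mod 2). 0 ≠ 1 — the system is inconsistent.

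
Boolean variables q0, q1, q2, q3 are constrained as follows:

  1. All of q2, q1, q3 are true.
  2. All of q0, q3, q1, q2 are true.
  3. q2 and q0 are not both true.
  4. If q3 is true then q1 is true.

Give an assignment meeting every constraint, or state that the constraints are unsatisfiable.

Case q0 = True:
  (1) forces q2 = True.
  Constraint (3) is violated (q2=T, q0=T) — contradiction.
Case q0 = False:
  Constraint (2) is violated (q0=F) — contradiction.
Both cases fail — unsatisfiable.

No satisfying assignment exists.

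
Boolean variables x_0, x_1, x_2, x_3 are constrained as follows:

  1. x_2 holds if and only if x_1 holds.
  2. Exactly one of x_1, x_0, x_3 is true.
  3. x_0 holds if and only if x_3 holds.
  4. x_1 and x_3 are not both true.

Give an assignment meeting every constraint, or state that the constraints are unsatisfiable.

x_0=F; x_1=T; x_2=T; x_3=F

  (1) x_2=T, x_1=T — same ✓
  (2) {x_1, x_0, x_3}: 1 true — exactly one ✓
  (3) x_0=F, x_3=F — same ✓
  (4) x_1=T, x_3=F — not both ✓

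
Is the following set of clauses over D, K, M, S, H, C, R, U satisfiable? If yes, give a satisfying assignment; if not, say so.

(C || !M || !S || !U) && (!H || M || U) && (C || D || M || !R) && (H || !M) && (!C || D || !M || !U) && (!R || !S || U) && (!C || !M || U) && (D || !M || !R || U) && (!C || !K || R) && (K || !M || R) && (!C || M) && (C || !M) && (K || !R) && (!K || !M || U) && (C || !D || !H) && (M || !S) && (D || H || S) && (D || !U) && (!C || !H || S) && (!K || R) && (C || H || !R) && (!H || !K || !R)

Set D = True.
Set K = False.
  then (K || !R) forces R = False.
  then (K || !M || R) forces M = False.
  then (!C || M) forces C = False.
  then (C || !D || !H) forces H = False.
  then (M || !S) forces S = False.
Set U = True.
All clauses satisfied.

D=T; K=F; M=F; S=F; H=F; C=F; R=F; U=T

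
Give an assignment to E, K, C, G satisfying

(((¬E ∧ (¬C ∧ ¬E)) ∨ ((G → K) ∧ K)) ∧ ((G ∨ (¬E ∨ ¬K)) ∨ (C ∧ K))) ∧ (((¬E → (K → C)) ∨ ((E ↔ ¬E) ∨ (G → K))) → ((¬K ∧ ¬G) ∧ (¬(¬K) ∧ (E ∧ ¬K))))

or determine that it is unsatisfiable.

No satisfying assignment exists.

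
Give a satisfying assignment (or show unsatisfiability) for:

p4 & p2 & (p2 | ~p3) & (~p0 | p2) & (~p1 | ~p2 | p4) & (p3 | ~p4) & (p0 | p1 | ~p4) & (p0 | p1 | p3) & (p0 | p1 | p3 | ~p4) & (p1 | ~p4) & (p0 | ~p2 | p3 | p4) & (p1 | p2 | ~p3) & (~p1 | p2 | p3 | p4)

Unit clause (p4) forces p4 = True.
Unit clause (p2) forces p2 = True.
In (p3 | ~p4) only p3 is left, so p3 = True.
In (p1 | ~p4) only p1 is left, so p1 = True.
Set p0 = True.
All clauses satisfied.

p0=T, p1=T, p2=T, p3=T, p4=T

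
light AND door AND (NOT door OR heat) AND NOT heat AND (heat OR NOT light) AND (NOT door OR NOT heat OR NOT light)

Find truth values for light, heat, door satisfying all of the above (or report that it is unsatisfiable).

Case heat = True:
  Clause (NOT heat) is falsified — contradiction.
Case heat = False:
  (light) forces light = True.
  Clause (heat OR NOT light) is falsified — contradiction.
Both cases fail, so the formula is unsatisfiable.

UNSATISFIABLE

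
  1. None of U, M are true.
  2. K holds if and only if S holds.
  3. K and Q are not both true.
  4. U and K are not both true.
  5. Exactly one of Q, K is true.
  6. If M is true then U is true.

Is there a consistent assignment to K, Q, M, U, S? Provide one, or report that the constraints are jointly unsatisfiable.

K = False, Q = True, M = False, U = False, S = False

  (1) {U, M}: 0 true — none ✓
  (2) K=F, S=F — same ✓
  (3) K=F, Q=T — not both ✓
  (4) U=F, K=F — not both ✓
  (5) {Q, K}: 1 true — exactly one ✓
  (6) M=F ⇒ U: vacuous ✓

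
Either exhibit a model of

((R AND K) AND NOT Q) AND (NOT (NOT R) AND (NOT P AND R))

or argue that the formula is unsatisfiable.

K=T, Q=F, P=F, R=T

  (R AND K) AND NOT Q = True
    R AND K = True
    NOT Q = True
  NOT (NOT R) AND (NOT P AND R) = True
    NOT (NOT R) = True
      NOT R = False
    NOT P AND R = True
      NOT P = True
Both conjuncts True, so the formula holds.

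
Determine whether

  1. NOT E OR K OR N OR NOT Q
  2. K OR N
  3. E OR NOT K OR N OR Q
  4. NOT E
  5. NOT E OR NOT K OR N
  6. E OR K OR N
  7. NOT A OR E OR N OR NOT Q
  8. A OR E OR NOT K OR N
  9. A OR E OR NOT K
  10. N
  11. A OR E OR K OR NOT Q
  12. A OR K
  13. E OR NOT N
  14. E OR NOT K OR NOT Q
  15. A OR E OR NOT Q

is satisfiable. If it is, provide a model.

Case E = True:
  Clause (NOT E) is falsified — contradiction.
Case E = False:
  (N) forces N = True.
  Clause (E OR NOT N) is falsified — contradiction.
Both cases fail, so the formula is unsatisfiable.

Unsatisfiable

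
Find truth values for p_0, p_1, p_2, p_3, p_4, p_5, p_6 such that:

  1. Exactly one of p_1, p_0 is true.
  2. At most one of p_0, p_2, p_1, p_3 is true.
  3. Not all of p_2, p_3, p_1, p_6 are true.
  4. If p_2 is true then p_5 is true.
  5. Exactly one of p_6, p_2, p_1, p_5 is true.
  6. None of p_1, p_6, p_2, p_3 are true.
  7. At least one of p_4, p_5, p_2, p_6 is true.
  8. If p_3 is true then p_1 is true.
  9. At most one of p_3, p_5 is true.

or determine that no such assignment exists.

p_0 = True, p_1 = False, p_2 = False, p_3 = False, p_4 = True, p_5 = True, p_6 = False

  (1) {p_1, p_0}: 1 true — exactly one ✓
  (2) {p_0, p_2, p_1, p_3}: 1 true — at most one ✓
  (3) {p_2, p_3, p_1, p_6}: 0/4 true — not all ✓
  (4) p_2=F ⇒ p_5: vacuous ✓
  (5) {p_6, p_2, p_1, p_5}: 1 true — exactly one ✓
  (6) {p_1, p_6, p_2, p_3}: 0 true — none ✓
  (7) {p_4, p_5, p_2, p_6}: 2 true — at least one ✓
  (8) p_3=F ⇒ p_1: vacuous ✓
  (9) {p_3, p_5}: 1 true — at most one ✓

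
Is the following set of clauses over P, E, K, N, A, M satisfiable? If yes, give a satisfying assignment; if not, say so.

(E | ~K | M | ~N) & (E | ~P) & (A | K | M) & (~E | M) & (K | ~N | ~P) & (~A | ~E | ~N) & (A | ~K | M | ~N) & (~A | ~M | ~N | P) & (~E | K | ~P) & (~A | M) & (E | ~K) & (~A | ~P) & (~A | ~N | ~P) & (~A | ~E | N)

Set P = True.
  then (E | ~P) forces E = True.
  then (~E | M) forces M = True.
  then (~E | K | ~P) forces K = True.
  then (~A | ~P) forces A = False.
Set N = True.
All clauses satisfied.

P=T; E=T; K=T; N=T; A=F; M=T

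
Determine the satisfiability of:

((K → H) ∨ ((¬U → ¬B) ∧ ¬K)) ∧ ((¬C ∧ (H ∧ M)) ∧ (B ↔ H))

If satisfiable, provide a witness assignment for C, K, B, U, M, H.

C = False; K = True; B = True; U = False; M = True; H = True

  (K → H) ∨ ((¬U → ¬B) ∧ ¬K) = True
    K → H = True
    (¬U → ¬B) ∧ ¬K = False
      ¬U → ¬B = False
        ¬U = True
        ¬B = False
      ¬K = False
  (¬C ∧ (H ∧ M)) ∧ (B ↔ H) = True
    ¬C ∧ (H ∧ M) = True
      ¬C = True
      H ∧ M = True
    B ↔ H = True
Both conjuncts True, so the formula holds.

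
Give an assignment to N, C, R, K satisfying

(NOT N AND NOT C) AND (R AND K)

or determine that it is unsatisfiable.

N=F, C=F, R=T, K=T

  NOT N AND NOT C = True
    NOT N = True
    NOT C = True
  R AND K = True
Both conjuncts True, so the formula holds.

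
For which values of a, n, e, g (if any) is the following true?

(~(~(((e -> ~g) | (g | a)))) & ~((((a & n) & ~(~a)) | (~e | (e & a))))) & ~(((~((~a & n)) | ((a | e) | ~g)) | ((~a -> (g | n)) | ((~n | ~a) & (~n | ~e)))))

The conjunct ~(((~((~a & n)) | ((a | e) | ~g)) | ((~a -> (g | n)) | ((~n | ~a) & (~n | ~e))))) is unsatisfiable on its own:
  n = True: this becomes ~(((~(~a) | ((a | e) | ~g)) | True)) = False.
  n = False: this becomes ~((True | True)) = False.
So the whole conjunction is unsatisfiable.

The formula is unsatisfiable.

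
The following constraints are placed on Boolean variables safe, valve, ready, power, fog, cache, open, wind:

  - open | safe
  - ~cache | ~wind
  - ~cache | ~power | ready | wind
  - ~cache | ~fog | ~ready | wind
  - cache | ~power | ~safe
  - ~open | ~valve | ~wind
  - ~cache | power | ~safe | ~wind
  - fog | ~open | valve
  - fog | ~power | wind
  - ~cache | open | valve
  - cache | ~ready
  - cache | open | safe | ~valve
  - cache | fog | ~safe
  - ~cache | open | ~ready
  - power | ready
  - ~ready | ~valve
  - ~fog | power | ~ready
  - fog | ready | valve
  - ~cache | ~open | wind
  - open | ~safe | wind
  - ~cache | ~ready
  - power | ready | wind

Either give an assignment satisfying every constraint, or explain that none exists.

Set safe = False.
  then (open | safe) forces open = True.
Set valve = True.
  then (~open | ~valve | ~wind) forces wind = False.
  then (~ready | ~valve) forces ready = False.
  then (~cache | ~open | wind) forces cache = False.
  then (power | ready | wind) forces power = True.
  then (fog | ~power | wind) forces fog = True.
All clauses satisfied.

safe=F; valve=T; ready=F; power=T; fog=T; cache=F; open=T; wind=F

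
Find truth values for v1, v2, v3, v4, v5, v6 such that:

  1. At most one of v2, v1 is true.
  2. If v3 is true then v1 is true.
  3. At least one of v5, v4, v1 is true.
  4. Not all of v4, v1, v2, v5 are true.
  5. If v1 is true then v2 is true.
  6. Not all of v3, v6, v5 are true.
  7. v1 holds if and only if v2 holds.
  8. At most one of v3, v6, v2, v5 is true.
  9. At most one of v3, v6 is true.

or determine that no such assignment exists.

v1 = False; v2 = False; v3 = False; v4 = True; v5 = False; v6 = True

  (1) {v2, v1}: 0 true — at most one ✓
  (2) v3=F ⇒ v1: vacuous ✓
  (3) {v5, v4, v1}: 1 true — at least one ✓
  (4) {v4, v1, v2, v5}: 1/4 true — not all ✓
  (5) v1=F ⇒ v2: vacuous ✓
  (6) {v3, v6, v5}: 1/3 true — not all ✓
  (7) v1=F, v2=F — same ✓
  (8) {v3, v6, v2, v5}: 1 true — at most one ✓
  (9) {v3, v6}: 1 true — at most one ✓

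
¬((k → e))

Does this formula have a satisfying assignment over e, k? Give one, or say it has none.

e = False, k = True

  ¬((k → e)) = True
    k → e = False
The formula evaluates to True.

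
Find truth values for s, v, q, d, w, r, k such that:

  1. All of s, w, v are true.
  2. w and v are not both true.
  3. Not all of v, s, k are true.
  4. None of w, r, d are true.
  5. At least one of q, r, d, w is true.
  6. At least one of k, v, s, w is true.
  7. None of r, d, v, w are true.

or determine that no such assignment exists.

No satisfying assignment exists.

Case v = True:
  Constraint (7) is violated (v=T) — contradiction.
Case v = False:
  Constraint (1) is violated (v=F) — contradiction.
Both cases fail — unsatisfiable.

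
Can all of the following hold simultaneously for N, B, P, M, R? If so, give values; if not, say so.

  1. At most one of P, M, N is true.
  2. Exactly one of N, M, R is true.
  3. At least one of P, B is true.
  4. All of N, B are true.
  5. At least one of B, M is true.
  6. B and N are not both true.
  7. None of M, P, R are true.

Unsatisfiable — no assignment works.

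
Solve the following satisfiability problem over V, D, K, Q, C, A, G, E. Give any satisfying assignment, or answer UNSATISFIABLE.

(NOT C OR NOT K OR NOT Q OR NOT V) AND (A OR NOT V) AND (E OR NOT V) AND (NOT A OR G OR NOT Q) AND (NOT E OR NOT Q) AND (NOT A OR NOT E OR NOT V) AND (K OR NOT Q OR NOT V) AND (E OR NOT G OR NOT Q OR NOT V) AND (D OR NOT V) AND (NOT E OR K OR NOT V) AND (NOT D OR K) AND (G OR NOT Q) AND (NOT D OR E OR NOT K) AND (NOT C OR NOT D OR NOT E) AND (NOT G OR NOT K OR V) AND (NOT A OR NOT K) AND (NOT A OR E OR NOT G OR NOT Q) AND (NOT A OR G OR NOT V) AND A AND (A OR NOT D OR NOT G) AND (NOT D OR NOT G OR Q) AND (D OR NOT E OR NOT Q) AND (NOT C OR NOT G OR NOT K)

Unit clause (A) forces A = True.
In (NOT A OR NOT K) only NOT K is left, so K = False.
In (NOT D OR K) only NOT D is left, so D = False.
In (D OR NOT V) only NOT V is left, so V = False.
Try Q = True:
  (NOT A OR G OR NOT Q) forces G = True.
  (NOT E OR NOT Q) forces E = False.
  clause (NOT A OR E OR NOT G OR NOT Q) is falsified — backtrack.
So Q = False.
Set C = True.
Set G = True.
Set E = True.
All clauses satisfied.

V = False; D = False; K = False; Q = False; C = True; A = True; G = True; E = True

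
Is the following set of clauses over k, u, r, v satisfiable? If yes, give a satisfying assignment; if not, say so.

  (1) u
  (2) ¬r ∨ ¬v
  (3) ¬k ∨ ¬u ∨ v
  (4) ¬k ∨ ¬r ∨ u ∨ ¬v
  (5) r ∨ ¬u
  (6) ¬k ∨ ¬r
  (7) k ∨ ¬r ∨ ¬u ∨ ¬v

k = False, u = True, r = True, v = False

Unit clause (u) forces u = True.
In (r ∨ ¬u) only r is left, so r = True.
In (¬k ∨ ¬r) only ¬k is left, so k = False.
In (k ∨ ¬r ∨ ¬u ∨ ¬v) only ¬v is left, so v = False.
All clauses satisfied.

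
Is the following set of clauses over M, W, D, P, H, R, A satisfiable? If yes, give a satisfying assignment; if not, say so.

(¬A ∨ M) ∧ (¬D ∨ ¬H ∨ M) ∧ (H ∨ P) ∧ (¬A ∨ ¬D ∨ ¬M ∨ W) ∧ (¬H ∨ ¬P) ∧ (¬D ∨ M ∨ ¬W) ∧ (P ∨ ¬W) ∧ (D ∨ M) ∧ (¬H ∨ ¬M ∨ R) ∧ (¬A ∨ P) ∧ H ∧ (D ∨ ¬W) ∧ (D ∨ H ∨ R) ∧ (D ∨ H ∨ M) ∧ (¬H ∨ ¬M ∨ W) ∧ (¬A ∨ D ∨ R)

Case H = True:
  (¬H ∨ ¬P) forces P = False.
  (P ∨ ¬W) forces W = False.
  (¬A ∨ P) forces A = False.
  (¬H ∨ ¬M ∨ W) forces M = False.
  (¬D ∨ ¬H ∨ M) forces D = False.
  Clause (D ∨ M) is falsified — contradiction.
Case H = False:
  Clause (H) is falsified — contradiction.
Both cases fail, so the formula is unsatisfiable.

The formula is unsatisfiable.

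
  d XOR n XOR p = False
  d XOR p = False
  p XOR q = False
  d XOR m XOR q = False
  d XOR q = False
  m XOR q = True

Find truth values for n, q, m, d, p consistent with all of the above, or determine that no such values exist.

n = False; q = True; m = False; d = True; p = True

d XOR n XOR p = T XOR F XOR T = False ✓
d XOR p = T XOR T = False ✓
p XOR q = T XOR T = False ✓
d XOR m XOR q = T XOR F XOR T = False ✓
d XOR q = T XOR T = False ✓
m XOR q = F XOR T = True ✓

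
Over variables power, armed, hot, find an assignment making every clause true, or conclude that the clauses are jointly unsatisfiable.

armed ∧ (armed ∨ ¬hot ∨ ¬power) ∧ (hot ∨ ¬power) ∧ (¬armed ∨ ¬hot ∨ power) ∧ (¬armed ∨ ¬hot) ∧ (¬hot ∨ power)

Unit clause (armed) forces armed = True.
In (¬armed ∨ ¬hot) only ¬hot is left, so hot = False.
In (hot ∨ ¬power) only ¬power is left, so power = False.
Check each clause:
  (armed): armed holds.
  (armed ∨ ¬hot ∨ ¬power): armed holds.
  (hot ∨ ¬power): ¬power holds.
  (¬armed ∨ ¬hot ∨ power): ¬hot holds.
  (¬armed ∨ ¬hot): ¬hot holds.
  (¬hot ∨ power): ¬hot holds.
All clauses satisfied.

power=F; armed=T; hot=F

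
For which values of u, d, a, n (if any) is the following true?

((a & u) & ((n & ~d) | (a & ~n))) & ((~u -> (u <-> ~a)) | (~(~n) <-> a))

u = True; d = True; a = True; n = False

  (a & u) & ((n & ~d) | (a & ~n)) = True
    a & u = True
    (n & ~d) | (a & ~n) = True
      n & ~d = False
        ~d = False
      a & ~n = True
        ~n = True
  (~u -> (u <-> ~a)) | (~(~n) <-> a) = True
    ~u -> (u <-> ~a) = True
      ~u = False
      u <-> ~a = False
        ~a = False
    ~(~n) <-> a = False
      ~(~n) = False
        ~n = True
Both conjuncts True, so the formula holds.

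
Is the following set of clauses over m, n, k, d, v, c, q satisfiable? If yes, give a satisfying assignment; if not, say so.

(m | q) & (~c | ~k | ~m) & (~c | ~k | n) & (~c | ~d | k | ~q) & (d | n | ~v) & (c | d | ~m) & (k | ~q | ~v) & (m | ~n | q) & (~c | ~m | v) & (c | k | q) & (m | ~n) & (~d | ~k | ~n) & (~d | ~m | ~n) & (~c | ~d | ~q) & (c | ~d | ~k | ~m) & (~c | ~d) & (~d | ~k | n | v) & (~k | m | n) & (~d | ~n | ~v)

m = False, n = False, k = False, d = True, v = False, c = False, q = True

Set m = False.
  then (m | q) forces q = True.
  then (m | ~n) forces n = False.
  then (~k | m | n) forces k = False.
  then (k | ~q | ~v) forces v = False.
Set d = True.
  then (~c | ~d | k | ~q) forces c = False.
All clauses satisfied.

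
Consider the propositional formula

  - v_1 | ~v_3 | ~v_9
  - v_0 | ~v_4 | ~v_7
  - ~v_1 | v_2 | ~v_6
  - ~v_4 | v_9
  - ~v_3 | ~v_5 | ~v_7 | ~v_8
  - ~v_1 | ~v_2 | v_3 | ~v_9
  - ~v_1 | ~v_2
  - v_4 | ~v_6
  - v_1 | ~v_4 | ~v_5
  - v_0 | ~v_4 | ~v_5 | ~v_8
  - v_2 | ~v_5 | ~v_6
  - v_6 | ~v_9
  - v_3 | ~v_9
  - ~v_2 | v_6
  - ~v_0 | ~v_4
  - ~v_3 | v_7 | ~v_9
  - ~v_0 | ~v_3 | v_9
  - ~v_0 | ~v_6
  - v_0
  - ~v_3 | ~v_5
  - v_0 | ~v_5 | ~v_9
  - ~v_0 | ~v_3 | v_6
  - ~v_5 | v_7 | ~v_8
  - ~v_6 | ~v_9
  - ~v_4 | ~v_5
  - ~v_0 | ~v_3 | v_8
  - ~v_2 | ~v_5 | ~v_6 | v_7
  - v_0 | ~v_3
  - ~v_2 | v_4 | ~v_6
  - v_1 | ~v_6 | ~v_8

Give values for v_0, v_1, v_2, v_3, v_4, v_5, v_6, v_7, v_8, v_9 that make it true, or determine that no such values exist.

Unit clause (v_0) forces v_0 = True.
In (~v_0 | ~v_4) only ~v_4 is left, so v_4 = False.
In (~v_0 | ~v_6) only ~v_6 is left, so v_6 = False.
In (~v_0 | ~v_3 | v_6) only ~v_3 is left, so v_3 = False.
In (v_6 | ~v_9) only ~v_9 is left, so v_9 = False.
In (~v_2 | v_6) only ~v_2 is left, so v_2 = False.
Set v_1 = True.
Set v_5 = False.
Set v_7 = True.
Set v_8 = False.
All clauses satisfied.

v_0 = True, v_1 = True, v_2 = False, v_3 = False, v_4 = False, v_5 = False, v_6 = False, v_7 = True, v_8 = False, v_9 = False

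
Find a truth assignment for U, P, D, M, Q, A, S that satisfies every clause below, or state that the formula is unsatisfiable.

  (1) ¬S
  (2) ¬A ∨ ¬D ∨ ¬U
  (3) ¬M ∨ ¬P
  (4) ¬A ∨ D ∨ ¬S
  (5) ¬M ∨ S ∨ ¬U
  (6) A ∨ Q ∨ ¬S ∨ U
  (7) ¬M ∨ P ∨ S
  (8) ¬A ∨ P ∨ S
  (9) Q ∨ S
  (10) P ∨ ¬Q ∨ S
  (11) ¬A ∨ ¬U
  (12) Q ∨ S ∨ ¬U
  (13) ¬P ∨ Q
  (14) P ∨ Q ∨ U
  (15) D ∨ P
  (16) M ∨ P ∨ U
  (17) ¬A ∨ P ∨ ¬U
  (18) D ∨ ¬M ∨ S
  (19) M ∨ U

Unit clause (¬S) forces S = False.
In (Q ∨ S) only Q is left, so Q = True.
In (P ∨ ¬Q ∨ S) only P is left, so P = True.
In (¬M ∨ ¬P) only ¬M is left, so M = False.
In (M ∨ U) only U is left, so U = True.
In (¬A ∨ ¬U) only ¬A is left, so A = False.
Set D = True.
All clauses satisfied.

U = True, P = True, D = True, M = False, Q = True, A = False, S = False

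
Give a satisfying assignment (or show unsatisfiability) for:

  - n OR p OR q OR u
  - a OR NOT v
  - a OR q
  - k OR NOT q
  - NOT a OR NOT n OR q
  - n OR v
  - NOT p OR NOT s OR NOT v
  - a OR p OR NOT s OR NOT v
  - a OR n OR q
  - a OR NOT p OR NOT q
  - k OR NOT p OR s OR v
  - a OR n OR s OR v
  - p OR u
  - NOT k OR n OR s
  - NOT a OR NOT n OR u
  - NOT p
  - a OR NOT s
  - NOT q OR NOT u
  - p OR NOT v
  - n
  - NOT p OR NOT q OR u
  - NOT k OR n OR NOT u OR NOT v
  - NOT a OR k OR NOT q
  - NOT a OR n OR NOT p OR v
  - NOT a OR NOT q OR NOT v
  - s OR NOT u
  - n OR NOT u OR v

Case p = True:
  Clause (NOT p) is falsified — contradiction.
Case p = False:
  (p OR u) forces u = True.
  (NOT q OR NOT u) forces q = False.
  (a OR q) forces a = True.
  (NOT a OR NOT n OR q) forces n = False.
  Clause (n) is falsified — contradiction.
Both cases fail, so the formula is unsatisfiable.

No satisfying assignment exists.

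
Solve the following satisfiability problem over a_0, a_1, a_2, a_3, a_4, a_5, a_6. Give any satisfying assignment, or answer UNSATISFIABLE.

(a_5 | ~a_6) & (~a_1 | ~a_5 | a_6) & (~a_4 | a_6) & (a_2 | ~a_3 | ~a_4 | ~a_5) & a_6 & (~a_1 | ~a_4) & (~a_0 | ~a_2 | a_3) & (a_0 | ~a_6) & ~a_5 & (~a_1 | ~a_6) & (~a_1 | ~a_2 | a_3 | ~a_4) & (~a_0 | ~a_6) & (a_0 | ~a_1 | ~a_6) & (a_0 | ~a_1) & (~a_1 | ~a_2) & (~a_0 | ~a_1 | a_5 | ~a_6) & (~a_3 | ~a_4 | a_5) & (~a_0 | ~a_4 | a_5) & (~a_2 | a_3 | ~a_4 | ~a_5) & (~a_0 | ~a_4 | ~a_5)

UNSATISFIABLE

Case a_5 = True:
  Clause (~a_5) is falsified — contradiction.
Case a_5 = False:
  (a_5 | ~a_6) forces a_6 = False.
  Clause (a_6) is falsified — contradiction.
Both cases fail, so the formula is unsatisfiable.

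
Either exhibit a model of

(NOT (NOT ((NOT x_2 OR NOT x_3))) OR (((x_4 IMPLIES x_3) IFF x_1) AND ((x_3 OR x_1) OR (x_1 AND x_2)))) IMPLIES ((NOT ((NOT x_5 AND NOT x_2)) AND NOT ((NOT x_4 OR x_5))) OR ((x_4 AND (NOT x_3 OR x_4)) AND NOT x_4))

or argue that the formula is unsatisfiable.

x_1 = True, x_2 = True, x_3 = False, x_4 = True, x_5 = False

  (NOT (NOT ((NOT x_2 OR NOT x_3))) OR (((x_4 IMPLIES x_3) IFF x_1) AND ((x_3 OR x_1) OR (x_1 AND x_2)))) IMPLIES ((NOT ((NOT x_5 AND NOT x_2)) AND NOT ((NOT x_4 OR x_5))) OR ((x_4 AND (NOT x_3 OR x_4)) AND NOT x_4)) = True
    NOT (NOT ((NOT x_2 OR NOT x_3))) OR (((x_4 IMPLIES x_3) IFF x_1) AND ((x_3 OR x_1) OR (x_1 AND x_2))) = True
      NOT (NOT ((NOT x_2 OR NOT x_3))) = True
        NOT ((NOT x_2 OR NOT x_3)) = False
          NOT x_2 OR NOT x_3 = True
            NOT x_2 = False
            NOT x_3 = True
      ((x_4 IMPLIES x_3) IFF x_1) AND ((x_3 OR x_1) OR (x_1 AND x_2)) = False
        (x_4 IMPLIES x_3) IFF x_1 = False
          x_4 IMPLIES x_3 = False
        (x_3 OR x_1) OR (x_1 AND x_2) = True
          x_3 OR x_1 = True
          x_1 AND x_2 = True
    (NOT ((NOT x_5 AND NOT x_2)) AND NOT ((NOT x_4 OR x_5))) OR ((x_4 AND (NOT x_3 OR x_4)) AND NOT x_4) = True
      NOT ((NOT x_5 AND NOT x_2)) AND NOT ((NOT x_4 OR x_5)) = True
        NOT ((NOT x_5 AND NOT x_2)) = True
          NOT x_5 AND NOT x_2 = False
            NOT x_5 = True
            NOT x_2 = False
        NOT ((NOT x_4 OR x_5)) = True
          NOT x_4 OR x_5 = False
            NOT x_4 = False
      (x_4 AND (NOT x_3 OR x_4)) AND NOT x_4 = False
        x_4 AND (NOT x_3 OR x_4) = True
          NOT x_3 OR x_4 = True
            NOT x_3 = True
        NOT x_4 = False
The formula evaluates to True.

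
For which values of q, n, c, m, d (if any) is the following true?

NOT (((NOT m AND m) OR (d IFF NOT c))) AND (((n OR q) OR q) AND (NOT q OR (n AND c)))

q: False, n: True, c: True, m: False, d: True

  NOT (((NOT m AND m) OR (d IFF NOT c))) = True
    (NOT m AND m) OR (d IFF NOT c) = False
      NOT m AND m = False
        NOT m = True
      d IFF NOT c = False
        NOT c = False
  ((n OR q) OR q) AND (NOT q OR (n AND c)) = True
    (n OR q) OR q = True
      n OR q = True
    NOT q OR (n AND c) = True
      NOT q = True
      n AND c = True
Both conjuncts True, so the formula holds.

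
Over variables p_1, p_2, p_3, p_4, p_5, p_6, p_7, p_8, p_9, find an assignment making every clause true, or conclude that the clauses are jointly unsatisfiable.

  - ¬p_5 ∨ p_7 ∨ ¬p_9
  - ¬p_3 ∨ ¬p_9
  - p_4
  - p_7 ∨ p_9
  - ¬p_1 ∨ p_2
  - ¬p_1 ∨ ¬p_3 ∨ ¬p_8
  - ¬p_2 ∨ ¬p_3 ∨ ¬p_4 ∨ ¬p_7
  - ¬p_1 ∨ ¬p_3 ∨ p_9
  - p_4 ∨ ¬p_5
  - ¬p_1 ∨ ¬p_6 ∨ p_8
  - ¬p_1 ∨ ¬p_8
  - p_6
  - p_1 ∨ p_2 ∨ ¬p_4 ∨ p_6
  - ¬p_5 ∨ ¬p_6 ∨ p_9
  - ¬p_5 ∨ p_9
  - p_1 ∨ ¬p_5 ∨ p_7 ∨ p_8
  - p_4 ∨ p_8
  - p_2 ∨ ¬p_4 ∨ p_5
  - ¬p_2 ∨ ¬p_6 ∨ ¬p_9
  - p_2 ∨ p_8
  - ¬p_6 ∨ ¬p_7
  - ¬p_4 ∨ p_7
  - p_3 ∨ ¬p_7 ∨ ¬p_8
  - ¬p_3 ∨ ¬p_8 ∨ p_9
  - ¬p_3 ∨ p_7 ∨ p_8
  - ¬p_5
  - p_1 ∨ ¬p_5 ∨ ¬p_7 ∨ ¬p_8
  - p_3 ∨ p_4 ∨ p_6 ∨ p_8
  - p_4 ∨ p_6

No satisfying assignment exists.

Case p_4 = True:
  (p_6) forces p_6 = True.
  (¬p_6 ∨ ¬p_7) forces p_7 = False.
  Clause (¬p_4 ∨ p_7) is falsified — contradiction.
Case p_4 = False:
  Clause (p_4) is falsified — contradiction.
Both cases fail, so the formula is unsatisfiable.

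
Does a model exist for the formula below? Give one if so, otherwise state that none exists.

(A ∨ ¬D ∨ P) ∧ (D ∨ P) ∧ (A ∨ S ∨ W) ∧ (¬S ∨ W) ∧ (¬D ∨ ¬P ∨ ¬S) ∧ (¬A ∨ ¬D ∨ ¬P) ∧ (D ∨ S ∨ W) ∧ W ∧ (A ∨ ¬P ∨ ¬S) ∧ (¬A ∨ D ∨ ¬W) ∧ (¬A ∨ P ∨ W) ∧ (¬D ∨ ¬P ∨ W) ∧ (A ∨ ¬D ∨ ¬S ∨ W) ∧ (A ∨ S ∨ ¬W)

Unit clause (W) forces W = True.
Set S = False.
  then (A ∨ S ∨ ¬W) forces A = True.
  then (¬A ∨ D ∨ ¬W) forces D = True.
  then (¬A ∨ ¬D ∨ ¬P) forces P = False.
All clauses satisfied.

S = False, D = True, W = True, A = True, P = False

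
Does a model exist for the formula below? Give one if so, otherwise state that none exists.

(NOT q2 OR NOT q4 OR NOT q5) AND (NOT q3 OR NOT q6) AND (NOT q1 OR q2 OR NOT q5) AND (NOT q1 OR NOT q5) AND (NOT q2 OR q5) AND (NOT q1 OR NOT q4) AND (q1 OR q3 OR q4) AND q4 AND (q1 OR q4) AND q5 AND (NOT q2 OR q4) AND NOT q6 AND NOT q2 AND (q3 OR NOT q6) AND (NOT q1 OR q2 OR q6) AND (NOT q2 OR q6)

q1 = False, q2 = False, q3 = False, q4 = True, q5 = True, q6 = False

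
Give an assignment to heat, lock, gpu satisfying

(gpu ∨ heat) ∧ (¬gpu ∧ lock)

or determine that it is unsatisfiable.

heat = True, lock = True, gpu = False

  gpu ∨ heat = True
  ¬gpu ∧ lock = True
    ¬gpu = True
Both conjuncts True, so the formula holds.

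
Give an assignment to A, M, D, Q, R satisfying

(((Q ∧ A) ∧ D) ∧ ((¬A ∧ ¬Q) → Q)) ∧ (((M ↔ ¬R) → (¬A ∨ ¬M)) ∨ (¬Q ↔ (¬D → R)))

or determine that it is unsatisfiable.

A: True; M: True; D: True; Q: True; R: True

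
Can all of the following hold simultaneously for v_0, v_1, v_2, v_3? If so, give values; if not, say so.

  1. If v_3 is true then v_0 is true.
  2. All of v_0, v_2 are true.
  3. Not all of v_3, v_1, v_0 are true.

v_0: True; v_1: True; v_2: True; v_3: False

  (1) v_3=F ⇒ v_0: vacuous ✓
  (2) {v_0, v_2}: all 2 true ✓
  (3) {v_3, v_1, v_0}: 2/3 true — not all ✓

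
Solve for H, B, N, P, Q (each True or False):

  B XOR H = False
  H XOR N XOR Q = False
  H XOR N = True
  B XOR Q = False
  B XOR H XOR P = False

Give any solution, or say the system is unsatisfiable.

H: True, B: True, N: False, P: False, Q: True

B XOR H = T XOR T = False ✓
H XOR N XOR Q = T XOR F XOR T = False ✓
H XOR N = T XOR F = True ✓
B XOR Q = T XOR T = False ✓
B XOR H XOR P = T XOR T XOR F = False ✓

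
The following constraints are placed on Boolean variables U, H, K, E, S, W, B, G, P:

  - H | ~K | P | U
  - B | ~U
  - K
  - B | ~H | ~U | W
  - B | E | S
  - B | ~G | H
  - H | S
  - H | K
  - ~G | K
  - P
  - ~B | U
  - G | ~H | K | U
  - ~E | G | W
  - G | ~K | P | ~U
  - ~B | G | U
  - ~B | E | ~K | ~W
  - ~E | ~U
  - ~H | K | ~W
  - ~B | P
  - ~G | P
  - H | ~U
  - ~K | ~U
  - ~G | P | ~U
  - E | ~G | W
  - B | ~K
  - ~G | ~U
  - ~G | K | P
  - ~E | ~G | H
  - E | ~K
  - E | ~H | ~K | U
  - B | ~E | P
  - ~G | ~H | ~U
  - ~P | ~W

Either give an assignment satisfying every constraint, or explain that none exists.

Case K = True:
  (P) forces P = True.
  (~K | ~U) forces U = False.
  (~B | U) forces B = False.
  Clause (B | ~K) is falsified — contradiction.
Case K = False:
  Clause (K) is falsified — contradiction.
Both cases fail, so the formula is unsatisfiable.

Unsatisfiable — no assignment works.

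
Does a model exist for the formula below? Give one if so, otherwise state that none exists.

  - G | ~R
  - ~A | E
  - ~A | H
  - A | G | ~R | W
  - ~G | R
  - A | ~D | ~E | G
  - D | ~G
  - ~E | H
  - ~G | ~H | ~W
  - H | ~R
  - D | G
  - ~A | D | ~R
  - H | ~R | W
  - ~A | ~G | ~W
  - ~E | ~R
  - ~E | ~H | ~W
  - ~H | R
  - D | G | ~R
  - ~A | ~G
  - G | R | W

R = True, H = True, A = False, D = True, E = False, W = False, G = True

Set R = True.
  then (G | ~R) forces G = True.
  then (D | ~G) forces D = True.
  then (H | ~R) forces H = True.
  then (~E | ~R) forces E = False.
  then (~A | ~G) forces A = False.
  then (~G | ~H | ~W) forces W = False.
All clauses satisfied.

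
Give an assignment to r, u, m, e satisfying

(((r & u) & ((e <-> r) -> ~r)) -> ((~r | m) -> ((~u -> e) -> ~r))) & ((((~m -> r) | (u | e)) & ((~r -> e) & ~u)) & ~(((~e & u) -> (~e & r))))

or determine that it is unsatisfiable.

Case u = True: the conjunct ~u is False.
Case u = False: the conjunct ~(((~e & u) -> (~e & r))) becomes ~((False -> (~e & r))) = False.
Both cases fail — unsatisfiable.

The formula is unsatisfiable.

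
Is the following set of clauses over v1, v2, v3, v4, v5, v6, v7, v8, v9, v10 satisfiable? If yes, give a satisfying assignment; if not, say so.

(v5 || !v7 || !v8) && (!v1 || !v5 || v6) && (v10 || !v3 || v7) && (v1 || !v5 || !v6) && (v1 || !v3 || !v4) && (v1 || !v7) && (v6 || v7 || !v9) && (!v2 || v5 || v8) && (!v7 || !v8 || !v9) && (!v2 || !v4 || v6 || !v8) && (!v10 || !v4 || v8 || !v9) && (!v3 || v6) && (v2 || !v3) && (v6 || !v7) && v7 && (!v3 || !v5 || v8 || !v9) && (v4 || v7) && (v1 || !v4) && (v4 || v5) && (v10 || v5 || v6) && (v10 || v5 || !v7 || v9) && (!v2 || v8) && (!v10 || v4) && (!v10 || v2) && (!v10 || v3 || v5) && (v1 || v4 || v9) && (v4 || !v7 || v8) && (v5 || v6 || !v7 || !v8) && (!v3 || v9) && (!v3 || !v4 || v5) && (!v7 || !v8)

v1: True; v2: False; v3: False; v4: True; v5: True; v6: True; v7: True; v8: False; v9: False; v10: False

Unit clause (v7) forces v7 = True.
In (!v7 || !v8) only !v8 is left, so v8 = False.
In (v1 || !v7) only v1 is left, so v1 = True.
In (v6 || !v7) only v6 is left, so v6 = True.
In (!v2 || v8) only !v2 is left, so v2 = False.
In (!v10 || v2) only !v10 is left, so v10 = False.
In (v4 || !v7 || v8) only v4 is left, so v4 = True.
In (v2 || !v3) only !v3 is left, so v3 = False.
Set v5 = True.
Set v9 = False.
All clauses satisfied.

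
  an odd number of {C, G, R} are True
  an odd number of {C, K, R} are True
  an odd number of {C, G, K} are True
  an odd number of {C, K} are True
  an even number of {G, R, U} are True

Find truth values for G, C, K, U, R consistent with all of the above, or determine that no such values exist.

G = False, C = True, K = False, U = False, R = False

{C, G, R}: 1 true → odd ✓
{C, K, R}: 1 true → odd ✓
{C, G, K}: 1 true → odd ✓
{C, K}: 1 true → odd ✓
{G, R, U}: 0 true → even ✓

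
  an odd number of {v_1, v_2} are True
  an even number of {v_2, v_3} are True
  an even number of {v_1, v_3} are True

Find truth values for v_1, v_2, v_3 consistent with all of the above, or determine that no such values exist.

The formula is unsatisfiable.

Adding constraints 1, 2, 3 mod 2: every variable appears an even number of times on the left, so the left side is 0.
But the right sides sum to 1 (mod 2). 0 ≠ 1 — the system is inconsistent.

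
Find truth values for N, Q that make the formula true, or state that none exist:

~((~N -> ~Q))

N = False, Q = True

  ~((~N -> ~Q)) = True
    ~N -> ~Q = False
      ~N = True
      ~Q = False
The formula evaluates to True.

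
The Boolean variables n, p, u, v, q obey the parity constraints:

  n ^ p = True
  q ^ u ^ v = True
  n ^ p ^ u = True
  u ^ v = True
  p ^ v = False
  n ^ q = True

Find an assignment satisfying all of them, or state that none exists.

Unsatisfiable — no assignment works.

Adding constraints 2, 3, 5, 6 mod 2: every variable appears an even number of times on the left, so the left side is 0.
But the right sides sum to 1 (mod 2). 0 ≠ 1 — the system is inconsistent.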